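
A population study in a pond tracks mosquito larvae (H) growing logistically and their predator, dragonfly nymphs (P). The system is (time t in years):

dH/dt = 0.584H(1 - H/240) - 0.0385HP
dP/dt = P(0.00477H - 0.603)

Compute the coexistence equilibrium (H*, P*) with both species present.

From dP/dt = 0 with P > 0: 0.00477H* = 0.603, so H* = 126.
Substitute into dH/dt = 0: 0.584(1 - 126/240) = 0.0385P*.
The bracket is 0.473, giving P* = 0.276/0.0385 = 7.18.

H* ≈ 126, P* ≈ 7.18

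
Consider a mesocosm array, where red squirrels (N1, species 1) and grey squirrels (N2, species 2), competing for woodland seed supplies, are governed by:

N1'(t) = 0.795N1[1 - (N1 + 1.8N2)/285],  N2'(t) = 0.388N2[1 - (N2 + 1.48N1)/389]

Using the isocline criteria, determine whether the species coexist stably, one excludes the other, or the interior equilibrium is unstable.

Compare the nullcline intercepts: K1/α12 = 285/1.8 = 158 < K2 = 389; K2/α21 = 389/1.48 = 263 < K1 = 285.
Since both are reversed, neither can invade when rare; the interior point is a saddle.

unstable coexistence (outcome depends on initial conditions)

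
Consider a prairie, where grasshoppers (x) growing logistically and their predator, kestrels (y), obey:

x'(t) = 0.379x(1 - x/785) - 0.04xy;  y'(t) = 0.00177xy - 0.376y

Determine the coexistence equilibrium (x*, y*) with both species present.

x* ≈ 212, y* ≈ 6.91

From dy/dt = 0 with y > 0: 0.00177x* = 0.376, so x* = 212.
Substitute into dx/dt = 0: 0.379(1 - 212/785) = 0.04y*.
The bracket is 0.729, giving y* = 0.276/0.04 = 6.91.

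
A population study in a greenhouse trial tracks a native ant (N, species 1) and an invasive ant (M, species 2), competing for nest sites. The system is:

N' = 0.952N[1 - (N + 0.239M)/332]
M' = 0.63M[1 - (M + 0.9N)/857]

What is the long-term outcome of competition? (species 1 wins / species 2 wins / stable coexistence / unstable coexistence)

Compare the nullcline intercepts: K1/α12 = 332/0.239 = 1390 > K2 = 857; K2/α21 = 857/0.9 = 952 > K1 = 332.
Since both inequalities hold, each species can invade when rare, so the interior equilibrium is stable.

stable coexistence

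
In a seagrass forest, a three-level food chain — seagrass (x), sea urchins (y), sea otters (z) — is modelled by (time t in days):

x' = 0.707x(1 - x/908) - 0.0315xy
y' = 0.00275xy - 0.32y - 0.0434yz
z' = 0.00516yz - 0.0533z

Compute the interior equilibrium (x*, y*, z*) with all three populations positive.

x* ≈ 490, y* ≈ 10.3, z* ≈ 23.7

From dz/dt = 0: 0.00516y* = 0.0533, so y* = 10.3.
From dx/dt = 0: 0.707(1 - x*/908) = 0.0315·10.3, giving x* = 908·(1 - 0.46) = 490.
From dy/dt = 0: 0.00275·490 - 0.32 = 0.0434z*, so z* = 1.03/0.0434 = 23.7.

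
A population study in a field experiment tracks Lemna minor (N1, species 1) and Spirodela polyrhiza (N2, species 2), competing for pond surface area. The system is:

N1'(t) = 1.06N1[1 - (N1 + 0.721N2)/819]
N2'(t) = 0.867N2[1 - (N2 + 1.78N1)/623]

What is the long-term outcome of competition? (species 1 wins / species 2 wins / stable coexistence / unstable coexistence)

species 1 excludes species 2

Compare the nullcline intercepts: K1/α12 = 819/0.721 = 1140 > K2 = 623; K2/α21 = 623/1.78 = 350 < K1 = 819.
Since the inequalities point opposite ways, species 1 can invade but species 2 cannot.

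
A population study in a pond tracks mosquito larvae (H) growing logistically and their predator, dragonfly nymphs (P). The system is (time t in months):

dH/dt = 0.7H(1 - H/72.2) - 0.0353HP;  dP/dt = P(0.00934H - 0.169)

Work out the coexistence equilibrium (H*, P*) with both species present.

H* ≈ 18.1, P* ≈ 14.9

From dP/dt = 0 with P > 0: 0.00934H* = 0.169, so H* = 18.1.
Substitute into dH/dt = 0: 0.7(1 - 18.1/72.2) = 0.0353P*.
The bracket is 0.749, giving P* = 0.525/0.0353 = 14.9.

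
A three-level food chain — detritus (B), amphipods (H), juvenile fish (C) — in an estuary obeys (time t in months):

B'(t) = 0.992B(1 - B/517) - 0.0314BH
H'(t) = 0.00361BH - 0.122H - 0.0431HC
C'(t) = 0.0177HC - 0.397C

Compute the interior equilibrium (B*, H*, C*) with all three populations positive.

From dC/dt = 0: 0.0177H* = 0.397, so H* = 22.4.
From dB/dt = 0: 0.992(1 - B*/517) = 0.0314·22.4, giving B* = 517·(1 - 0.71) = 150.
From dH/dt = 0: 0.00361·150 - 0.122 = 0.0431C*, so C* = 0.419/0.0431 = 9.73.

B* ≈ 150, H* ≈ 22.4, C* ≈ 9.73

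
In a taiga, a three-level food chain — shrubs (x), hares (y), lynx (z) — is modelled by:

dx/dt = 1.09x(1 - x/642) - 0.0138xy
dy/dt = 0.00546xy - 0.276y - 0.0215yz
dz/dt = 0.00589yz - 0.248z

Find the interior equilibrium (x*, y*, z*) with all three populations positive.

x* ≈ 300, y* ≈ 42.1, z* ≈ 63.3

From dz/dt = 0: 0.00589y* = 0.248, so y* = 42.1.
From dx/dt = 0: 1.09(1 - x*/642) = 0.0138·42.1, giving x* = 642·(1 - 0.533) = 300.
From dy/dt = 0: 0.00546·300 - 0.276 = 0.0215z*, so z* = 1.36/0.0215 = 63.3.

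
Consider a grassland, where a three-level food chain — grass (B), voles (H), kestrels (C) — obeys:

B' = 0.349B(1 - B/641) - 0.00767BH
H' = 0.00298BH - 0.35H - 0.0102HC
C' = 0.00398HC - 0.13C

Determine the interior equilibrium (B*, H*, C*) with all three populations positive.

From dC/dt = 0: 0.00398H* = 0.13, so H* = 32.7.
From dB/dt = 0: 0.349(1 - B*/641) = 0.00767·32.7, giving B* = 641·(1 - 0.718) = 181.
From dH/dt = 0: 0.00298·181 - 0.35 = 0.0102C*, so C* = 0.189/0.0102 = 18.5.

B* ≈ 181, H* ≈ 32.7, C* ≈ 18.5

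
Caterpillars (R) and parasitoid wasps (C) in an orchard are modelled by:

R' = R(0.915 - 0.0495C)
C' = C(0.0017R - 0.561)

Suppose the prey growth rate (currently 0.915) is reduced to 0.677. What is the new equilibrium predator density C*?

At the interior fixed point, setting dR/dt = 0 with R > 0 fixes C* = (prey growth rate)/(RC coefficient) — independent of the other coefficients.
With the change, C* = 0.677/0.0495 = 13.7; it falls from 18.5.

C* ≈ 13.7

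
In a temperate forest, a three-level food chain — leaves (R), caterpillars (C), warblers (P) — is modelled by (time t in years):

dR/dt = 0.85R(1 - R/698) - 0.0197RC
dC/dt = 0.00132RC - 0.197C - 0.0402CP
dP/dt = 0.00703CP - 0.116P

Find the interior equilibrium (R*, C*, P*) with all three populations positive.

R* ≈ 431, C* ≈ 16.5, P* ≈ 9.25

From dP/dt = 0: 0.00703C* = 0.116, so C* = 16.5.
From dR/dt = 0: 0.85(1 - R*/698) = 0.0197·16.5, giving R* = 698·(1 - 0.382) = 431.
From dC/dt = 0: 0.00132·431 - 0.197 = 0.0402P*, so P* = 0.372/0.0402 = 9.25.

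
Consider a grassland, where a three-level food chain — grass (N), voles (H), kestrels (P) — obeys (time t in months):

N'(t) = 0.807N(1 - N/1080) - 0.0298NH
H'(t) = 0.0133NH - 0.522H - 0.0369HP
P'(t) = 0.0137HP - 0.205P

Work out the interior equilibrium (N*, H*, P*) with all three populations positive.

N* ≈ 483, H* ≈ 15, P* ≈ 160

From dP/dt = 0: 0.0137H* = 0.205, so H* = 15.
From dN/dt = 0: 0.807(1 - N*/1080) = 0.0298·15, giving N* = 1080·(1 - 0.553) = 483.
From dH/dt = 0: 0.0133·483 - 0.522 = 0.0369P*, so P* = 5.91/0.0369 = 160.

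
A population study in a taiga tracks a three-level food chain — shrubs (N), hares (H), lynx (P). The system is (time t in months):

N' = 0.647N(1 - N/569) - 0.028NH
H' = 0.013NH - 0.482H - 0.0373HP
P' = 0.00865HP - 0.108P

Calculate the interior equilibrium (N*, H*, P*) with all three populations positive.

N* ≈ 262, H* ≈ 12.5, P* ≈ 78.2

From dP/dt = 0: 0.00865H* = 0.108, so H* = 12.5.
From dN/dt = 0: 0.647(1 - N*/569) = 0.028·12.5, giving N* = 569·(1 - 0.54) = 262.
From dH/dt = 0: 0.013·262 - 0.482 = 0.0373P*, so P* = 2.92/0.0373 = 78.2.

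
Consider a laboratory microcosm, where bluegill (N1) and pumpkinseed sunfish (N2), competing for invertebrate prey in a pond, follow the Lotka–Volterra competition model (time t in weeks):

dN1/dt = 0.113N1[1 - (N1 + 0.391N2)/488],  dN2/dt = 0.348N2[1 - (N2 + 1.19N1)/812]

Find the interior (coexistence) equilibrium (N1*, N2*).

Setting both brackets to zero gives the nullclines N1 + 0.391N2 = 488 and 1.19N1 + N2 = 812.
Substituting N2 = 812 - 1.19N1 into the first: N1(1 - 0.391·1.19) = 488 - 0.391·812.
So N1* = 171/0.535 = 319, and then N2* = 812 - 1.19·319 = 433.

N1* ≈ 319, N2* ≈ 433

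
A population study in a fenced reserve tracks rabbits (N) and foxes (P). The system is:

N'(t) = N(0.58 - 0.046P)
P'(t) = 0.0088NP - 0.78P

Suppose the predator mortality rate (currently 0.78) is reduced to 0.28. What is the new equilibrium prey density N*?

At the interior fixed point, setting dP/dt = 0 with P > 0 fixes N* = (predator death rate)/(NP coefficient) — independent of the other coefficients.
With the change, N* = 0.28/0.0088 = 31.8; it falls from 88.6.

N* ≈ 31.8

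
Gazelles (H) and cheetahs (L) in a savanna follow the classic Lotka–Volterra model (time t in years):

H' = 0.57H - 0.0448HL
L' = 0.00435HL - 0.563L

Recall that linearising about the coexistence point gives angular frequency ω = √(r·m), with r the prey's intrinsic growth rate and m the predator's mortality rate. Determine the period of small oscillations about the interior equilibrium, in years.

T ≈ 11.1 years

Here r = 0.57 and m = 0.563, so r·m = 0.321.
ω = √0.321 = 0.566 per year, hence T = 2π/ω ≈ 11.1 years.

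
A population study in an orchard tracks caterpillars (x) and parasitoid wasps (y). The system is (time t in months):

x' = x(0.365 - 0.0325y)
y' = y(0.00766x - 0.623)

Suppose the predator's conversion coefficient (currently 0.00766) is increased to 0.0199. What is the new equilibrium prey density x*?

x* ≈ 31.3

At the interior fixed point, setting dy/dt = 0 with y > 0 fixes x* = (predator death rate)/(xy coefficient) — independent of the other coefficients.
With the change, x* = 0.623/0.0199 = 31.3; it falls from 81.3.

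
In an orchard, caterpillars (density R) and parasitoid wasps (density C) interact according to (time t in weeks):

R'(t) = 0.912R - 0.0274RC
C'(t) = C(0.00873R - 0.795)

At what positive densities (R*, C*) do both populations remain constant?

R* ≈ 91.1, C* ≈ 33.3

Set dC/dt = 0 with C > 0: 0.00873R - 0.795 = 0, so R* = 0.795/0.00873 = 91.1.
Set dR/dt = 0 with R > 0: 0.912 - 0.0274C = 0, so C* = 0.912/0.0274 = 33.3.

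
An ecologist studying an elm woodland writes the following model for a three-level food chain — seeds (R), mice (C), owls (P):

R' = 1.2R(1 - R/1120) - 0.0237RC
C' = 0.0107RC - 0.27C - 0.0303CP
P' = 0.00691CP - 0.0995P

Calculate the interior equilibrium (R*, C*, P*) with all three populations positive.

From dP/dt = 0: 0.00691C* = 0.0995, so C* = 14.4.
From dR/dt = 0: 1.2(1 - R*/1120) = 0.0237·14.4, giving R* = 1120·(1 - 0.284) = 801.
From dC/dt = 0: 0.0107·801 - 0.27 = 0.0303P*, so P* = 8.31/0.0303 = 274.

R* ≈ 801, C* ≈ 14.4, P* ≈ 274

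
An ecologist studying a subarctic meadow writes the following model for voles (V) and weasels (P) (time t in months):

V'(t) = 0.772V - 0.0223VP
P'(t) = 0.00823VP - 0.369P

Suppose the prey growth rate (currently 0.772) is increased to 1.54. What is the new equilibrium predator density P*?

P* ≈ 69.1

At the interior fixed point, setting dV/dt = 0 with V > 0 fixes P* = (prey growth rate)/(VP coefficient) — independent of the other coefficients.
With the change, P* = 1.54/0.0223 = 69.1; it rises from 34.6.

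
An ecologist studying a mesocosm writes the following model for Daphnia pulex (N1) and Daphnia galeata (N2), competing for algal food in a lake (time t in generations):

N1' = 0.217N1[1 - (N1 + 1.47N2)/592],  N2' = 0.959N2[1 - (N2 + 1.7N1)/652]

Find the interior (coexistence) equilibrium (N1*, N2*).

N1* ≈ 244, N2* ≈ 236

Setting both brackets to zero gives the nullclines N1 + 1.47N2 = 592 and 1.7N1 + N2 = 652.
Substituting N2 = 652 - 1.7N1 into the first: N1(1 - 1.47·1.7) = 592 - 1.47·652.
So N1* = -366/-1.5 = 244, and then N2* = 652 - 1.7·244 = 236.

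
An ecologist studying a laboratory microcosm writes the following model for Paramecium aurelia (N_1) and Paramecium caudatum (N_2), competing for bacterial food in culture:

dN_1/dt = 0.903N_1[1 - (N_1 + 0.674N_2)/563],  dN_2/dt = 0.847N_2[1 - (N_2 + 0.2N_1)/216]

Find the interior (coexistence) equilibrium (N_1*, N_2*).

Setting both brackets to zero gives the nullclines N_1 + 0.674N_2 = 563 and 0.2N_1 + N_2 = 216.
Substituting N_2 = 216 - 0.2N_1 into the first: N_1(1 - 0.674·0.2) = 563 - 0.674·216.
So N_1* = 417/0.865 = 482, and then N_2* = 216 - 0.2·482 = 120.

N_1* ≈ 482, N_2* ≈ 120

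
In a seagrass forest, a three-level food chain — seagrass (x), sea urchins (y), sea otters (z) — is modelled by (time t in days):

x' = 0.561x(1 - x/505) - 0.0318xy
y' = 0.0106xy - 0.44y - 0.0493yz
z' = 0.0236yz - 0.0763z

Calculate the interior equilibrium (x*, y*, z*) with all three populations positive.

x* ≈ 412, y* ≈ 3.23, z* ≈ 79.8

From dz/dt = 0: 0.0236y* = 0.0763, so y* = 3.23.
From dx/dt = 0: 0.561(1 - x*/505) = 0.0318·3.23, giving x* = 505·(1 - 0.183) = 412.
From dy/dt = 0: 0.0106·412 - 0.44 = 0.0493z*, so z* = 3.93/0.0493 = 79.8.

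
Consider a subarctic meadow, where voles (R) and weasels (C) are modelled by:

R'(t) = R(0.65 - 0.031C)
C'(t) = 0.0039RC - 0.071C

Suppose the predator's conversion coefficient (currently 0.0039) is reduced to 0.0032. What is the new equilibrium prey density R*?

R* ≈ 22.2

At the interior fixed point, setting dC/dt = 0 with C > 0 fixes R* = (predator death rate)/(RC coefficient) — independent of the other coefficients.
With the change, R* = 0.071/0.0032 = 22.2; it rises from 18.2.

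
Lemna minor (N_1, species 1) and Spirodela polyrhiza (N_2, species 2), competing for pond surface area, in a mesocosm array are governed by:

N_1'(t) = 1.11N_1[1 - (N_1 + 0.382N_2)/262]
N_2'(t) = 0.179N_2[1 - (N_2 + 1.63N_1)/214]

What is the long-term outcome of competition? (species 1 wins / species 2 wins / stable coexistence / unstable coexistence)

species 1 excludes species 2

Compare the nullcline intercepts: K1/α12 = 262/0.382 = 686 > K2 = 214; K2/α21 = 214/1.63 = 131 < K1 = 262.
Since the inequalities point opposite ways, species 1 can invade but species 2 cannot.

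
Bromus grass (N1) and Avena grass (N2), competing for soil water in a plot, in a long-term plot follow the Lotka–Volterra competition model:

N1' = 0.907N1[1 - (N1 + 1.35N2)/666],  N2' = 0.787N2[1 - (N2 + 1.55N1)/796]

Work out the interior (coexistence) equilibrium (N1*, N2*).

Setting both brackets to zero gives the nullclines N1 + 1.35N2 = 666 and 1.55N1 + N2 = 796.
Substituting N2 = 796 - 1.55N1 into the first: N1(1 - 1.35·1.55) = 666 - 1.35·796.
So N1* = -409/-1.09 = 374, and then N2* = 796 - 1.55·374 = 216.

N1* ≈ 374, N2* ≈ 216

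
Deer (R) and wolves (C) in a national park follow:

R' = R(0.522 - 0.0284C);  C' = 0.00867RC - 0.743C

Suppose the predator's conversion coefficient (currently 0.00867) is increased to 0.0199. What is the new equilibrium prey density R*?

At the interior fixed point, setting dC/dt = 0 with C > 0 fixes R* = (predator death rate)/(RC coefficient) — independent of the other coefficients.
With the change, R* = 0.743/0.0199 = 37.3; it falls from 85.7.

R* ≈ 37.3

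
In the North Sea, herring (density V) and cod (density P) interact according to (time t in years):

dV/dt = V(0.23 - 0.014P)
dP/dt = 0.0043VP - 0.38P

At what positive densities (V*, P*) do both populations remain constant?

Set dP/dt = 0 with P > 0: 0.0043V - 0.38 = 0, so V* = 0.38/0.0043 = 88.4.
Set dV/dt = 0 with V > 0: 0.23 - 0.014P = 0, so P* = 0.23/0.014 = 16.4.

V* ≈ 88.4, P* ≈ 16.4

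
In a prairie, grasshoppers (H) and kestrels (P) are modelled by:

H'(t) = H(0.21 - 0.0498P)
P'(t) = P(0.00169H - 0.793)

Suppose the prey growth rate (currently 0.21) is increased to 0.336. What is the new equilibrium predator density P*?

P* ≈ 6.75

At the interior fixed point, setting dH/dt = 0 with H > 0 fixes P* = (prey growth rate)/(HP coefficient) — independent of the other coefficients.
With the change, P* = 0.336/0.0498 = 6.75; it rises from 4.22.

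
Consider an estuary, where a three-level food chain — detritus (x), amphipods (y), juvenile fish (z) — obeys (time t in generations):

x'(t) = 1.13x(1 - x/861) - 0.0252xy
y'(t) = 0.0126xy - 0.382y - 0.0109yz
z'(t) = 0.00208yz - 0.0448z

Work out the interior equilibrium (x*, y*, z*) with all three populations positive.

From dz/dt = 0: 0.00208y* = 0.0448, so y* = 21.5.
From dx/dt = 0: 1.13(1 - x*/861) = 0.0252·21.5, giving x* = 861·(1 - 0.48) = 447.
From dy/dt = 0: 0.0126·447 - 0.382 = 0.0109z*, so z* = 5.26/0.0109 = 482.

x* ≈ 447, y* ≈ 21.5, z* ≈ 482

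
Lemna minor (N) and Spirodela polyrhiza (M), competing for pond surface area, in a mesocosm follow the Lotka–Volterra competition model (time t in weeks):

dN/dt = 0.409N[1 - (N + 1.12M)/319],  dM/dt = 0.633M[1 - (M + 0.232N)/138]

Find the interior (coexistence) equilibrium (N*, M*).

N* ≈ 222, M* ≈ 86.5

Setting both brackets to zero gives the nullclines N + 1.12M = 319 and 0.232N + M = 138.
Substituting M = 138 - 0.232N into the first: N(1 - 1.12·0.232) = 319 - 1.12·138.
So N* = 164/0.74 = 222, and then M* = 138 - 0.232·222 = 86.5.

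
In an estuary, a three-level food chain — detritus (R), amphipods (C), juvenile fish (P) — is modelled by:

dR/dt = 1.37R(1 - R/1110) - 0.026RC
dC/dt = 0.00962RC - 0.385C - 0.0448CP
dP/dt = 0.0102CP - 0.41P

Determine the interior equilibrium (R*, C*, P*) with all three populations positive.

R* ≈ 263, C* ≈ 40.2, P* ≈ 47.9

From dP/dt = 0: 0.0102C* = 0.41, so C* = 40.2.
From dR/dt = 0: 1.37(1 - R*/1110) = 0.026·40.2, giving R* = 1110·(1 - 0.763) = 263.
From dC/dt = 0: 0.00962·263 - 0.385 = 0.0448P*, so P* = 2.15/0.0448 = 47.9.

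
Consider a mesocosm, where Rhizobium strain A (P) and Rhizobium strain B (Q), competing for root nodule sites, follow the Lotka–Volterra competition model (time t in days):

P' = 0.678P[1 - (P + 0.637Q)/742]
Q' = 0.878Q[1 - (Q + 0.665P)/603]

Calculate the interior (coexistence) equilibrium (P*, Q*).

P* ≈ 621, Q* ≈ 190

Setting both brackets to zero gives the nullclines P + 0.637Q = 742 and 0.665P + Q = 603.
Substituting Q = 603 - 0.665P into the first: P(1 - 0.637·0.665) = 742 - 0.637·603.
So P* = 358/0.576 = 621, and then Q* = 603 - 0.665·621 = 190.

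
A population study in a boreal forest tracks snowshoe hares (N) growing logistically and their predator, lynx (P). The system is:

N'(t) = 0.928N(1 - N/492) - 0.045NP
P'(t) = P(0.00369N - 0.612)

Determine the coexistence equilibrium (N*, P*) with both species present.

From dP/dt = 0 with P > 0: 0.00369N* = 0.612, so N* = 166.
Substitute into dN/dt = 0: 0.928(1 - 166/492) = 0.045P*.
The bracket is 0.663, giving P* = 0.615/0.045 = 13.7.

N* ≈ 166, P* ≈ 13.7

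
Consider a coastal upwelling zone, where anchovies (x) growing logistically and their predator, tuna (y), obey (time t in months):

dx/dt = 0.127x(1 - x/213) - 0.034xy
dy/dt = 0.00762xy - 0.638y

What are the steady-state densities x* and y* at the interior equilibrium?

x* ≈ 83.7, y* ≈ 2.27

From dy/dt = 0 with y > 0: 0.00762x* = 0.638, so x* = 83.7.
Substitute into dx/dt = 0: 0.127(1 - 83.7/213) = 0.034y*.
The bracket is 0.607, giving y* = 0.0771/0.034 = 2.27.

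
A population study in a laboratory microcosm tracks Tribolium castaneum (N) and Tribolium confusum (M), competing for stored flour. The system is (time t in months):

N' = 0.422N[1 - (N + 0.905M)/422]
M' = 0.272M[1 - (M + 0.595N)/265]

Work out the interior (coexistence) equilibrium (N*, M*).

N* ≈ 395, M* ≈ 30.1

Setting both brackets to zero gives the nullclines N + 0.905M = 422 and 0.595N + M = 265.
Substituting M = 265 - 0.595N into the first: N(1 - 0.905·0.595) = 422 - 0.905·265.
So N* = 182/0.462 = 395, and then M* = 265 - 0.595·395 = 30.1.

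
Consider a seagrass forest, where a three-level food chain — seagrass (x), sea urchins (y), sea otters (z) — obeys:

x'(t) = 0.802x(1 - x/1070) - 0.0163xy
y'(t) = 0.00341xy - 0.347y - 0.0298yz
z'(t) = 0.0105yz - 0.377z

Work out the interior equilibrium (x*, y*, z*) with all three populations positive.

From dz/dt = 0: 0.0105y* = 0.377, so y* = 35.9.
From dx/dt = 0: 0.802(1 - x*/1070) = 0.0163·35.9, giving x* = 1070·(1 - 0.73) = 289.
From dy/dt = 0: 0.00341·289 - 0.347 = 0.0298z*, so z* = 0.639/0.0298 = 21.4.

x* ≈ 289, y* ≈ 35.9, z* ≈ 21.4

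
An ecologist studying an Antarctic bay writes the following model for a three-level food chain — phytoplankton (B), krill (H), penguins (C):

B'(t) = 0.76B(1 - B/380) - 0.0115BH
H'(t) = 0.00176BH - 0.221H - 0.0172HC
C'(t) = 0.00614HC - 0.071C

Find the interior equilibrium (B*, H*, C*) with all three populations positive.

From dC/dt = 0: 0.00614H* = 0.071, so H* = 11.6.
From dB/dt = 0: 0.76(1 - B*/380) = 0.0115·11.6, giving B* = 380·(1 - 0.175) = 314.
From dH/dt = 0: 0.00176·314 - 0.221 = 0.0172C*, so C* = 0.331/0.0172 = 19.2.

B* ≈ 314, H* ≈ 11.6, C* ≈ 19.2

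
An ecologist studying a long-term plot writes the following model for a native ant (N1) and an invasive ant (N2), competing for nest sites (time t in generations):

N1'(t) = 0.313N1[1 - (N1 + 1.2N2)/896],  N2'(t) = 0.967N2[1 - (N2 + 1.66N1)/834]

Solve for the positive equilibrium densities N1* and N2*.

Setting both brackets to zero gives the nullclines N1 + 1.2N2 = 896 and 1.66N1 + N2 = 834.
Substituting N2 = 834 - 1.66N1 into the first: N1(1 - 1.2·1.66) = 896 - 1.2·834.
So N1* = -105/-0.992 = 106, and then N2* = 834 - 1.66·106 = 659.

N1* ≈ 106, N2* ≈ 659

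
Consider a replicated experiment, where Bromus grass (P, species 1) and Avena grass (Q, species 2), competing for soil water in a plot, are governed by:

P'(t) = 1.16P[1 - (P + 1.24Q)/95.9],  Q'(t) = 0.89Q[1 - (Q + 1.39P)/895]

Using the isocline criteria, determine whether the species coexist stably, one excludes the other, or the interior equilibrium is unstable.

species 2 excludes species 1

Compare the nullcline intercepts: K1/α12 = 95.9/1.24 = 77.3 < K2 = 895; K2/α21 = 895/1.39 = 644 > K1 = 95.9.
Since the inequalities point opposite ways, species 2 can invade but species 1 cannot.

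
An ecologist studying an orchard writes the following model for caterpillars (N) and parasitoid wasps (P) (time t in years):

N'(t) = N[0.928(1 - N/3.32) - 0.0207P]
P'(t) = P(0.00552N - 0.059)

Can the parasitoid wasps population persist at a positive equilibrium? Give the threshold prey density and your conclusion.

Threshold N = 10.7; K < 10.7, so no, the predator goes extinct.

The predator equation gives dP/dt > 0 only when N > 0.059/0.00552 = 10.7.
Without the predator, N → K = 3.32. Since 3.32 < 10.7, the predator cannot invade.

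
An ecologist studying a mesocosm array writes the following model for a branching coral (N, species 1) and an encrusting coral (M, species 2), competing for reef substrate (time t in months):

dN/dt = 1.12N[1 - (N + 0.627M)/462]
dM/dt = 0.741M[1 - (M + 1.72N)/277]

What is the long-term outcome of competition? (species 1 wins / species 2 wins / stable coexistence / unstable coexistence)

Compare the nullcline intercepts: K1/α12 = 462/0.627 = 737 > K2 = 277; K2/α21 = 277/1.72 = 161 < K1 = 462.
Since the inequalities point opposite ways, species 1 can invade but species 2 cannot.

species 1 excludes species 2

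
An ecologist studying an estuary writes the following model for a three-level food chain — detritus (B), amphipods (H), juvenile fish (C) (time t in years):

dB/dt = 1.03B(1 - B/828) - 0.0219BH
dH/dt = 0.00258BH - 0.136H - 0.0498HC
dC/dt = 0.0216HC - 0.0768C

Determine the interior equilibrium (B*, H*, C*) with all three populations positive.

B* ≈ 765, H* ≈ 3.56, C* ≈ 36.9

From dC/dt = 0: 0.0216H* = 0.0768, so H* = 3.56.
From dB/dt = 0: 1.03(1 - B*/828) = 0.0219·3.56, giving B* = 828·(1 - 0.0756) = 765.
From dH/dt = 0: 0.00258·765 - 0.136 = 0.0498C*, so C* = 1.84/0.0498 = 36.9.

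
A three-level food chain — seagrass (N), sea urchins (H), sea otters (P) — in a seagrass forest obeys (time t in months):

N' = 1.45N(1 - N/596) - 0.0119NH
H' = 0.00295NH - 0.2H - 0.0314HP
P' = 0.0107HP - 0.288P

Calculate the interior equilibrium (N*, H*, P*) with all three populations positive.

N* ≈ 464, H* ≈ 26.9, P* ≈ 37.3

From dP/dt = 0: 0.0107H* = 0.288, so H* = 26.9.
From dN/dt = 0: 1.45(1 - N*/596) = 0.0119·26.9, giving N* = 596·(1 - 0.221) = 464.
From dH/dt = 0: 0.00295·464 - 0.2 = 0.0314P*, so P* = 1.17/0.0314 = 37.3.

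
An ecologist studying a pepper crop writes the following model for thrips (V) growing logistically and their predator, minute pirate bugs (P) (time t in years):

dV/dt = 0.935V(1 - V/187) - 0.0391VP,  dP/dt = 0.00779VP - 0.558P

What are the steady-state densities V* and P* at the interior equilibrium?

From dP/dt = 0 with P > 0: 0.00779V* = 0.558, so V* = 71.6.
Substitute into dV/dt = 0: 0.935(1 - 71.6/187) = 0.0391P*.
The bracket is 0.617, giving P* = 0.577/0.0391 = 14.8.

V* ≈ 71.6, P* ≈ 14.8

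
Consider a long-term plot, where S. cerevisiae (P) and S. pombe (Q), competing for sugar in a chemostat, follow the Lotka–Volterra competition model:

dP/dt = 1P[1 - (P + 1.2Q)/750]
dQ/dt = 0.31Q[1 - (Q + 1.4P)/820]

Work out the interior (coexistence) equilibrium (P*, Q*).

Setting both brackets to zero gives the nullclines P + 1.2Q = 750 and 1.4P + Q = 820.
Substituting Q = 820 - 1.4P into the first: P(1 - 1.2·1.4) = 750 - 1.2·820.
So P* = -234/-0.68 = 344, and then Q* = 820 - 1.4·344 = 338.

P* ≈ 344, Q* ≈ 338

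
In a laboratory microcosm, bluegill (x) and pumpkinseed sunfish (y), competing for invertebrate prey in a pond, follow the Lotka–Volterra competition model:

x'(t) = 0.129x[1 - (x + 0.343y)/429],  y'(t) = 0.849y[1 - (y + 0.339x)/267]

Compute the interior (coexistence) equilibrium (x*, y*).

x* ≈ 382, y* ≈ 138

Setting both brackets to zero gives the nullclines x + 0.343y = 429 and 0.339x + y = 267.
Substituting y = 267 - 0.339x into the first: x(1 - 0.343·0.339) = 429 - 0.343·267.
So x* = 337/0.884 = 382, and then y* = 267 - 0.339·382 = 138.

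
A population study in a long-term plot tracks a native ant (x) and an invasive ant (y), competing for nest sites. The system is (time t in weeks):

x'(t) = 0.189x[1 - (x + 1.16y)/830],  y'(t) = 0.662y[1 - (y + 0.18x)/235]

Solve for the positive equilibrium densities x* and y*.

x* ≈ 704, y* ≈ 108

Setting both brackets to zero gives the nullclines x + 1.16y = 830 and 0.18x + y = 235.
Substituting y = 235 - 0.18x into the first: x(1 - 1.16·0.18) = 830 - 1.16·235.
So x* = 557/0.791 = 704, and then y* = 235 - 0.18·704 = 108.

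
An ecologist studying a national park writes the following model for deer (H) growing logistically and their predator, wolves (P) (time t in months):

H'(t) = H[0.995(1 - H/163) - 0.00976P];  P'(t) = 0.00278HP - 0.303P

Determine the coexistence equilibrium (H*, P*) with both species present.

From dP/dt = 0 with P > 0: 0.00278H* = 0.303, so H* = 109.
Substitute into dH/dt = 0: 0.995(1 - 109/163) = 0.00976P*.
The bracket is 0.331, giving P* = 0.33/0.00976 = 33.8.

H* ≈ 109, P* ≈ 33.8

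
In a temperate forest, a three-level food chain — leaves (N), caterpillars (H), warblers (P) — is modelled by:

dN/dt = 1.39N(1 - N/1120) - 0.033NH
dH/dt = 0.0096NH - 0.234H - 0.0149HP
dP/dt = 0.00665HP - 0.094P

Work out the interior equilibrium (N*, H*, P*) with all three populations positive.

From dP/dt = 0: 0.00665H* = 0.094, so H* = 14.1.
From dN/dt = 0: 1.39(1 - N*/1120) = 0.033·14.1, giving N* = 1120·(1 - 0.336) = 744.
From dH/dt = 0: 0.0096·744 - 0.234 = 0.0149P*, so P* = 6.91/0.0149 = 464.

N* ≈ 744, H* ≈ 14.1, P* ≈ 464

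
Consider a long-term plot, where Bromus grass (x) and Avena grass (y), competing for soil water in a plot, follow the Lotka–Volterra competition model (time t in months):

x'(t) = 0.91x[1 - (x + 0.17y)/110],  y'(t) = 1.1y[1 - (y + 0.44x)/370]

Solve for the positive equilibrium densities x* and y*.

x* ≈ 50.9, y* ≈ 348

Setting both brackets to zero gives the nullclines x + 0.17y = 110 and 0.44x + y = 370.
Substituting y = 370 - 0.44x into the first: x(1 - 0.17·0.44) = 110 - 0.17·370.
So x* = 47.1/0.925 = 50.9, and then y* = 370 - 0.44·50.9 = 348.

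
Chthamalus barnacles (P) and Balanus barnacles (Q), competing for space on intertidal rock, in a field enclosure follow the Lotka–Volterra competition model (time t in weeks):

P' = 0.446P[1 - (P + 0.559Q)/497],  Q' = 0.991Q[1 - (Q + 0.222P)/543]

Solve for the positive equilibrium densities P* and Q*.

Setting both brackets to zero gives the nullclines P + 0.559Q = 497 and 0.222P + Q = 543.
Substituting Q = 543 - 0.222P into the first: P(1 - 0.559·0.222) = 497 - 0.559·543.
So P* = 193/0.876 = 221, and then Q* = 543 - 0.222·221 = 494.

P* ≈ 221, Q* ≈ 494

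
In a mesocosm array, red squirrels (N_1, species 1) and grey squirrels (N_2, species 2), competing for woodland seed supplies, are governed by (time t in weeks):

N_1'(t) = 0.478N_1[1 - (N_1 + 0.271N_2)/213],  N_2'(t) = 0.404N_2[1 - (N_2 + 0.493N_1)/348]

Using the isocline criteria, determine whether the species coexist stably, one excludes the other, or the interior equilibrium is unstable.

stable coexistence

Compare the nullcline intercepts: K1/α12 = 213/0.271 = 786 > K2 = 348; K2/α21 = 348/0.493 = 706 > K1 = 213.
Since both inequalities hold, each species can invade when rare, so the interior equilibrium is stable.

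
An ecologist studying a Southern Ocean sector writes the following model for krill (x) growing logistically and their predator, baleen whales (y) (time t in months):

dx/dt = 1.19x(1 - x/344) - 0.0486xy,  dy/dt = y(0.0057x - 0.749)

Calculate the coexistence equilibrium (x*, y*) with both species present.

From dy/dt = 0 with y > 0: 0.0057x* = 0.749, so x* = 131.
Substitute into dx/dt = 0: 1.19(1 - 131/344) = 0.0486y*.
The bracket is 0.618, giving y* = 0.735/0.0486 = 15.1.

x* ≈ 131, y* ≈ 15.1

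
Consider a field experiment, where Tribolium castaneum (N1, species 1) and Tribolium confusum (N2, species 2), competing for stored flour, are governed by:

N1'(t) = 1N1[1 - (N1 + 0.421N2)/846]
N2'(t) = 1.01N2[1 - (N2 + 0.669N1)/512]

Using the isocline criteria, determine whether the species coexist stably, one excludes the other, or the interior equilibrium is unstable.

Compare the nullcline intercepts: K1/α12 = 846/0.421 = 2010 > K2 = 512; K2/α21 = 512/0.669 = 765 < K1 = 846.
Since the inequalities point opposite ways, species 1 can invade but species 2 cannot.

species 1 excludes species 2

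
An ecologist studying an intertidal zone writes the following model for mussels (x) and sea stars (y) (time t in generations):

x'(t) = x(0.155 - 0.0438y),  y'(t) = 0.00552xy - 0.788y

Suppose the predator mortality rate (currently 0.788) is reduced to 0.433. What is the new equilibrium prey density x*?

At the interior fixed point, setting dy/dt = 0 with y > 0 fixes x* = (predator death rate)/(xy coefficient) — independent of the other coefficients.
With the change, x* = 0.433/0.00552 = 78.4; it falls from 143.

x* ≈ 78.4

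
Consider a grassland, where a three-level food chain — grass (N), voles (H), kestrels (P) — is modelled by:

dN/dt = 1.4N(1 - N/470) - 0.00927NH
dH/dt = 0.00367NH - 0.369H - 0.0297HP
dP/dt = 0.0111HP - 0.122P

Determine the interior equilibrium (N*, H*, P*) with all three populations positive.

N* ≈ 436, H* ≈ 11, P* ≈ 41.4

From dP/dt = 0: 0.0111H* = 0.122, so H* = 11.
From dN/dt = 0: 1.4(1 - N*/470) = 0.00927·11, giving N* = 470·(1 - 0.0728) = 436.
From dH/dt = 0: 0.00367·436 - 0.369 = 0.0297P*, so P* = 1.23/0.0297 = 41.4.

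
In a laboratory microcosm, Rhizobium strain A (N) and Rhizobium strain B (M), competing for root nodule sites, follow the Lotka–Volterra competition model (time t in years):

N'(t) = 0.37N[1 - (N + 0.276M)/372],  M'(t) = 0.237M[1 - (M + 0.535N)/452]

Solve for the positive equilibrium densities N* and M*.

N* ≈ 290, M* ≈ 297

Setting both brackets to zero gives the nullclines N + 0.276M = 372 and 0.535N + M = 452.
Substituting M = 452 - 0.535N into the first: N(1 - 0.276·0.535) = 372 - 0.276·452.
So N* = 247/0.852 = 290, and then M* = 452 - 0.535·290 = 297.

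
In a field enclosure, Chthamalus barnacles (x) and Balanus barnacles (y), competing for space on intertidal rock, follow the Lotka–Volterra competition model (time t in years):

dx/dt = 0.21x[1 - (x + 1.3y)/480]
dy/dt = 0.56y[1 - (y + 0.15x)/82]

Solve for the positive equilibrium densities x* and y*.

Setting both brackets to zero gives the nullclines x + 1.3y = 480 and 0.15x + y = 82.
Substituting y = 82 - 0.15x into the first: x(1 - 1.3·0.15) = 480 - 1.3·82.
So x* = 373/0.805 = 464, and then y* = 82 - 0.15·464 = 12.4.

x* ≈ 464, y* ≈ 12.4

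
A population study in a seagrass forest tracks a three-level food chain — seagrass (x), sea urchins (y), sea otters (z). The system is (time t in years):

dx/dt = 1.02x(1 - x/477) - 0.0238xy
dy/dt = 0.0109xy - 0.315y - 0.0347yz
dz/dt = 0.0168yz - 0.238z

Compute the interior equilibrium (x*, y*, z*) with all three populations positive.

From dz/dt = 0: 0.0168y* = 0.238, so y* = 14.2.
From dx/dt = 0: 1.02(1 - x*/477) = 0.0238·14.2, giving x* = 477·(1 - 0.331) = 319.
From dy/dt = 0: 0.0109·319 - 0.315 = 0.0347z*, so z* = 3.17/0.0347 = 91.2.

x* ≈ 319, y* ≈ 14.2, z* ≈ 91.2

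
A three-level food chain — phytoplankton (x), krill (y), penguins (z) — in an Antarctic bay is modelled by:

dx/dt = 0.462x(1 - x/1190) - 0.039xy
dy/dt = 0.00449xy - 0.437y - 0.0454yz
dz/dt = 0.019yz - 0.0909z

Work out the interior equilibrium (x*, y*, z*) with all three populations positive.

From dz/dt = 0: 0.019y* = 0.0909, so y* = 4.78.
From dx/dt = 0: 0.462(1 - x*/1190) = 0.039·4.78, giving x* = 1190·(1 - 0.404) = 709.
From dy/dt = 0: 0.00449·709 - 0.437 = 0.0454z*, so z* = 2.75/0.0454 = 60.5.

x* ≈ 709, y* ≈ 4.78, z* ≈ 60.5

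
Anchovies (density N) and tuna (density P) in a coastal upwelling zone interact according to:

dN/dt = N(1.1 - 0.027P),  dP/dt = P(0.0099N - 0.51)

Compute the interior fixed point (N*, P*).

N* ≈ 51.5, P* ≈ 40.7

Set dP/dt = 0 with P > 0: 0.0099N - 0.51 = 0, so N* = 0.51/0.0099 = 51.5.
Set dN/dt = 0 with N > 0: 1.1 - 0.027P = 0, so P* = 1.1/0.027 = 40.7.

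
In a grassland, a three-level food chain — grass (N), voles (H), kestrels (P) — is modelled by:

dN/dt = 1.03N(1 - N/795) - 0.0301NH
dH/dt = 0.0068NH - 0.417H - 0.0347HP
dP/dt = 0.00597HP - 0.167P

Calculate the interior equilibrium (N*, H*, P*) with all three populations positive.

From dP/dt = 0: 0.00597H* = 0.167, so H* = 28.
From dN/dt = 0: 1.03(1 - N*/795) = 0.0301·28, giving N* = 795·(1 - 0.817) = 145.
From dH/dt = 0: 0.0068·145 - 0.417 = 0.0347P*, so P* = 0.57/0.0347 = 16.4.

N* ≈ 145, H* ≈ 28, P* ≈ 16.4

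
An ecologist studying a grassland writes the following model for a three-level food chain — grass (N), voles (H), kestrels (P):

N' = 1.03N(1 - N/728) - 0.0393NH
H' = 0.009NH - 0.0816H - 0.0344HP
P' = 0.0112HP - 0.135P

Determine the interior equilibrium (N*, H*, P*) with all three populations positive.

N* ≈ 393, H* ≈ 12.1, P* ≈ 100

From dP/dt = 0: 0.0112H* = 0.135, so H* = 12.1.
From dN/dt = 0: 1.03(1 - N*/728) = 0.0393·12.1, giving N* = 728·(1 - 0.46) = 393.
From dH/dt = 0: 0.009·393 - 0.0816 = 0.0344P*, so P* = 3.46/0.0344 = 100.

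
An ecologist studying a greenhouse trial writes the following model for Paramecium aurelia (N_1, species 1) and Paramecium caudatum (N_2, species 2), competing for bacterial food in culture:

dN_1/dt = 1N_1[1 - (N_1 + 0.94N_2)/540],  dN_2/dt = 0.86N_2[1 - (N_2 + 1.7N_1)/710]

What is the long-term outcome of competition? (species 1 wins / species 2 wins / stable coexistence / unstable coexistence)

unstable coexistence (outcome depends on initial conditions)

Compare the nullcline intercepts: K1/α12 = 540/0.94 = 574 < K2 = 710; K2/α21 = 710/1.7 = 418 < K1 = 540.
Since both are reversed, neither can invade when rare; the interior point is a saddle.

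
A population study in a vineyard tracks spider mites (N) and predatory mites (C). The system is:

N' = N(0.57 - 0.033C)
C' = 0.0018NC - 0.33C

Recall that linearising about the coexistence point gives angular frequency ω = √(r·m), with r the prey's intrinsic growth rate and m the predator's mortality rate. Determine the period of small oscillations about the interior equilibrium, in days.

T ≈ 14.5 days

Here r = 0.57 and m = 0.33, so r·m = 0.188.
ω = √0.188 = 0.434 per day, hence T = 2π/ω ≈ 14.5 days.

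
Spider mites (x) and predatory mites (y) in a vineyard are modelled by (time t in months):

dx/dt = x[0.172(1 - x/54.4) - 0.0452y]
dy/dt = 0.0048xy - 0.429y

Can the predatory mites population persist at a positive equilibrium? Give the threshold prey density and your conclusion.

The predator equation gives dy/dt > 0 only when x > 0.429/0.0048 = 89.4.
Without the predator, x → K = 54.4. Since 54.4 < 89.4, the predator cannot invade.

Threshold x = 89.4; K < 89.4, so no, the predator goes extinct.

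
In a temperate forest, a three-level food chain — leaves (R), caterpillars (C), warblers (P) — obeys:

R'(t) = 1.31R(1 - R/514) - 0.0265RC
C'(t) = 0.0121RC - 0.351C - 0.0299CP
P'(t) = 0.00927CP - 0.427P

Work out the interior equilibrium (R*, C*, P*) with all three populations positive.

R* ≈ 35.1, C* ≈ 46.1, P* ≈ 2.45

From dP/dt = 0: 0.00927C* = 0.427, so C* = 46.1.
From dR/dt = 0: 1.31(1 - R*/514) = 0.0265·46.1, giving R* = 514·(1 - 0.932) = 35.1.
From dC/dt = 0: 0.0121·35.1 - 0.351 = 0.0299P*, so P* = 0.0732/0.0299 = 2.45.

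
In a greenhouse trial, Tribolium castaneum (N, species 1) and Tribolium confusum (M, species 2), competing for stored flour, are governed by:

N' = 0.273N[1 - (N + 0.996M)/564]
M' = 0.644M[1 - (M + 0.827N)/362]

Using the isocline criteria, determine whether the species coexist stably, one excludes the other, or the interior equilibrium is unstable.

species 1 excludes species 2

Compare the nullcline intercepts: K1/α12 = 564/0.996 = 566 > K2 = 362; K2/α21 = 362/0.827 = 438 < K1 = 564.
Since the inequalities point opposite ways, species 1 can invade but species 2 cannot.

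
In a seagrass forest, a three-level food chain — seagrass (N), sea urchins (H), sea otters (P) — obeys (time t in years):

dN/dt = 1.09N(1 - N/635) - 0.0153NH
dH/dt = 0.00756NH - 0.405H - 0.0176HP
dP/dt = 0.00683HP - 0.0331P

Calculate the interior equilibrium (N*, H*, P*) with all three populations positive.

From dP/dt = 0: 0.00683H* = 0.0331, so H* = 4.85.
From dN/dt = 0: 1.09(1 - N*/635) = 0.0153·4.85, giving N* = 635·(1 - 0.068) = 592.
From dH/dt = 0: 0.00756·592 - 0.405 = 0.0176P*, so P* = 4.07/0.0176 = 231.

N* ≈ 592, H* ≈ 4.85, P* ≈ 231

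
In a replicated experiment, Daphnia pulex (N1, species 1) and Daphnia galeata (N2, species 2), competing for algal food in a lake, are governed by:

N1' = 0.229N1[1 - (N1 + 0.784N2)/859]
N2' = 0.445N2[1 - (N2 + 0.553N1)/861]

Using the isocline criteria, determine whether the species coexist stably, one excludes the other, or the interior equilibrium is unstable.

stable coexistence

Compare the nullcline intercepts: K1/α12 = 859/0.784 = 1100 > K2 = 861; K2/α21 = 861/0.553 = 1560 > K1 = 859.
Since both inequalities hold, each species can invade when rare, so the interior equilibrium is stable.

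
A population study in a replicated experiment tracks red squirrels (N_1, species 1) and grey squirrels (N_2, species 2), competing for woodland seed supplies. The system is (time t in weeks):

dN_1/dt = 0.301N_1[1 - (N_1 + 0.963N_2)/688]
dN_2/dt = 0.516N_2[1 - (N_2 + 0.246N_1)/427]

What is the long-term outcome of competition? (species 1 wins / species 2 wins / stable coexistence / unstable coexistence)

stable coexistence

Compare the nullcline intercepts: K1/α12 = 688/0.963 = 714 > K2 = 427; K2/α21 = 427/0.246 = 1740 > K1 = 688.
Since both inequalities hold, each species can invade when rare, so the interior equilibrium is stable.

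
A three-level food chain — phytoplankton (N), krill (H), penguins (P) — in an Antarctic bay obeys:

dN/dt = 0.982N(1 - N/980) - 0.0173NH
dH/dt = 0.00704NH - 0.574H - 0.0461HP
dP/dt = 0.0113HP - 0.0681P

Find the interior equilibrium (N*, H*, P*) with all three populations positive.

N* ≈ 876, H* ≈ 6.03, P* ≈ 121

From dP/dt = 0: 0.0113H* = 0.0681, so H* = 6.03.
From dN/dt = 0: 0.982(1 - N*/980) = 0.0173·6.03, giving N* = 980·(1 - 0.106) = 876.
From dH/dt = 0: 0.00704·876 - 0.574 = 0.0461P*, so P* = 5.59/0.0461 = 121.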